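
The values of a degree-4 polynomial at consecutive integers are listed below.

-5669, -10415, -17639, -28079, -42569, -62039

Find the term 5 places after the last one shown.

Δ: -4746  -7224  -10440  -14490  -19470
Δ²: -2478  -3216  -4050  -4980
Δ³: -738  -834  -930
Δ⁴: -96  -96
Fourth differences constant at -96.
-930 − 96 = -1026;  -4980 − 1026 = -6006;  -19470 − 6006 = -25476;  -62039 − 25476 = -87515
-1026 − 96 = -1122;  -6006 − 1122 = -7128;  -25476 − 7128 = -32604;  -87515 − 32604 = -120119
-1122 − 96 = -1218;  -7128 − 1218 = -8346;  -32604 − 8346 = -40950;  -120119 − 40950 = -161069
-1218 − 96 = -1314;  -8346 − 1314 = -9660;  -40950 − 9660 = -50610;  -161069 − 50610 = -211679
-1314 − 96 = -1410;  -9660 − 1410 = -11070;  -50610 − 11070 = -61680;  -211679 − 61680 = -273359

-273359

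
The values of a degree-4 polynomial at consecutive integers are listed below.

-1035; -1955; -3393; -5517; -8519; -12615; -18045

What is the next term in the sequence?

-25073

Δ: -920, -1438, -2124, -3002, -4096, -5430
Δ²: -518, -686, -878, -1094, -1334
Δ³: -168, -192, -216, -240
Δ⁴: -24, -24, -24
Constant fourth difference = -24, so extend:
-240 − 24 = -264;  -1334 − 264 = -1598;  -5430 − 1598 = -7028;  -18045 − 7028 = -25073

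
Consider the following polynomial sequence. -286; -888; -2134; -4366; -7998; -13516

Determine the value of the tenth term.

-66688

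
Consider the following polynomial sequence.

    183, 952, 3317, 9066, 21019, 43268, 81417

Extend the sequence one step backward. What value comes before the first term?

14

D1: 769, 2365, 5749, 11953, 22249, 38149
D2: 1596, 3384, 6204, 10296, 15900
D3: 1788, 2820, 4092, 5604
D4: 1032, 1272, 1512
D5: 240, 240
The fifth differences are constant at 240.
Work back: 1032 − 240 = 792;  1788 − 792 = 996;  1596 − 996 = 600;  769 − 600 = 169;  183 − 169 = 14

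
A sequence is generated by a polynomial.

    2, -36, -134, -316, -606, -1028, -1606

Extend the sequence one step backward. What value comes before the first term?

Δ: -38, -98, -182, -290, -422, -578
Δ²: -60, -84, -108, -132, -156
Δ³: -24, -24, -24, -24
The third differences are constant at -24.
Work back: -60 + 24 = -36;  -38 + 36 = -2;  2 + 2 = 4

4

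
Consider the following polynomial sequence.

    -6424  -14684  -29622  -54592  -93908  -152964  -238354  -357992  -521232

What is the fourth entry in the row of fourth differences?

-1320

D1: -8260, -14938, -24970, -39316, -59056, -85390, -119638, -163240
D2: -6678, -10032, -14346, -19740, -26334, -34248, -43602
D3: -3354, -4314, -5394, -6594, -7914, -9354
D4: -960, -1080, -1200, -1320, -1440
D5: -120, -120, -120, -120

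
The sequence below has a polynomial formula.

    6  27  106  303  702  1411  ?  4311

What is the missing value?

Using the first 6 terms:
First differences: 21, 79, 197, 399, 709
Second differences: 58, 118, 202, 310
Third differences: 60, 84, 108
Fourth differences: 24, 24
Constant fourth difference = 24.
Extend forward: 108 + 24 = 132;  310 + 132 = 442;  709 + 442 = 1151;  1411 + 1151 = 2562

2562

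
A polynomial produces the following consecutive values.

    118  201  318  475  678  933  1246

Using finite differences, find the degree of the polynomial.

3

Δ: 83, 117, 157, 203, 255, 313
Δ²: 34, 40, 46, 52, 58
Δ³: 6, 6, 6, 6
The third differences are constant, so the polynomial has degree 3.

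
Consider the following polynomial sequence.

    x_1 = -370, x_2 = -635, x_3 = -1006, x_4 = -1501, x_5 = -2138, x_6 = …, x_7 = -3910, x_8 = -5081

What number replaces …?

-2935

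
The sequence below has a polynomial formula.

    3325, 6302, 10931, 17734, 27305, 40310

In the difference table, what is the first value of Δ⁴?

D1: 2977, 4629, 6803, 9571, 13005
D2: 1652, 2174, 2768, 3434
D3: 522, 594, 666
D4: 72, 72

72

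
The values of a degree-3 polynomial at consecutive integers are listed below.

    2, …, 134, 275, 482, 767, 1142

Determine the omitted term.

47

Using the last 5 terms:
Δ: 141  207  285  375
Δ²: 66  78  90
Δ³: 12  12
Constant third difference = 12.
Extend backward: 66 − 12 = 54;  141 − 54 = 87;  134 − 87 = 47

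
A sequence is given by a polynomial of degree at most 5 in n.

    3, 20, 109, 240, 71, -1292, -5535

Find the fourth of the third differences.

-1686

Δ: 17, 89, 131, -169, -1363, -4243
Δ²: 72, 42, -300, -1194, -2880
Δ³: -30, -342, -894, -1686
Δ⁴: -312, -552, -792
Δ⁵: -240, -240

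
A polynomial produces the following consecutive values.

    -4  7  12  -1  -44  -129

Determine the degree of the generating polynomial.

3

11, 5, -13, -43, -85
-6, -18, -30, -42
-12, -12, -12
The third differences are constant, so the polynomial has degree 3.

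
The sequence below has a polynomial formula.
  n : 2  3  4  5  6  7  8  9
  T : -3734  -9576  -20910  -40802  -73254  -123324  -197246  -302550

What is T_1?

-1134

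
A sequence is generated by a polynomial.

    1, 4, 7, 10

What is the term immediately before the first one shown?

First differences: 3  3  3
The first differences are constant at 3.
Work back: 1 − 3 = -2

-2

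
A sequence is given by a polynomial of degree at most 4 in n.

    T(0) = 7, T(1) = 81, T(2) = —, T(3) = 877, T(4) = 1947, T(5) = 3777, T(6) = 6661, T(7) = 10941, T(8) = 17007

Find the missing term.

321

Using the last 6 terms:
Δ: 1070, 1830, 2884, 4280, 6066
Δ²: 760, 1054, 1396, 1786
Δ³: 294, 342, 390
Δ⁴: 48, 48
Constant fourth difference = 48.
Extend backward: 294 − 48 = 246;  760 − 246 = 514;  1070 − 514 = 556;  877 − 556 = 321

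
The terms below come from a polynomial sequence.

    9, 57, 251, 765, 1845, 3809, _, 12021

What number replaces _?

Using the first 6 terms:
First differences: 48, 194, 514, 1080, 1964
Second differences: 146, 320, 566, 884
Third differences: 174, 246, 318
Fourth differences: 72, 72
Constant fourth difference = 72.
Extend forward: 318 + 72 = 390;  884 + 390 = 1274;  1964 + 1274 = 3238;  3809 + 3238 = 7047

7047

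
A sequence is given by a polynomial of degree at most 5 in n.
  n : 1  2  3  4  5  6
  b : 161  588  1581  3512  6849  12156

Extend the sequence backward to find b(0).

First differences: 427  993  1931  3337  5307
Second differences: 566  938  1406  1970
Third differences: 372  468  564
Fourth differences: 96  96
The fourth differences are constant at 96.
Work back: 372 − 96 = 276;  566 − 276 = 290;  427 − 290 = 137;  161 − 137 = 24

24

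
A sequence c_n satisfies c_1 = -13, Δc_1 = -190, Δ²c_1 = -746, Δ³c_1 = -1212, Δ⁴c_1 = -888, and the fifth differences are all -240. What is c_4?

-4033

Build the table forward from the leading diagonal:
D5: -240, -240, -240, -240
D4: -888, -1128, -1368, -1608
D3: -1212, -2100, -3228, -4596
D2: -746, -1958, -4058, -7286
D1: -190, -936, -2894, -6952
c: -13, -203, -1139, -4033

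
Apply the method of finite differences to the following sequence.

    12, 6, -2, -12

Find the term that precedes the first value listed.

D1: -6, -8, -10
D2: -2, -2
The second differences are constant at -2.
Work back: -6 + 2 = -4;  12 + 4 = 16

16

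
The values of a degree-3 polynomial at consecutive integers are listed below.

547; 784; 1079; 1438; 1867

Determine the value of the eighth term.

237  295  359  429
58  64  70
6  6
The third differences are constant (6).
70 + 6 = 76;  429 + 76 = 505;  1867 + 505 = 2372
76 + 6 = 82;  505 + 82 = 587;  2372 + 587 = 2959
82 + 6 = 88;  587 + 88 = 675;  2959 + 675 = 3634

3634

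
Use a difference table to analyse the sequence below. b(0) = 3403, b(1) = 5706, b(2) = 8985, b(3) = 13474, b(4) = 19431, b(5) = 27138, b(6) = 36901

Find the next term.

49050

Δ: 2303  3279  4489  5957  7707  9763
Δ²: 976  1210  1468  1750  2056
Δ³: 234  258  282  306
Δ⁴: 24  24  24
Constant fourth difference = 24, so extend:
306 + 24 = 330;  2056 + 330 = 2386;  9763 + 2386 = 12149;  36901 + 12149 = 49050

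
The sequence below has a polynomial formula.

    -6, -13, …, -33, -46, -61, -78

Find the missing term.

-22

Using the last 4 terms:
Δ: -13, -15, -17
Δ²: -2, -2
Constant second difference = -2.
Extend backward: -13 + 2 = -11;  -33 + 11 = -22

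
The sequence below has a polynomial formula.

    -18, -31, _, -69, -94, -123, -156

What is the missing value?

-48

Using the last 4 terms:
-25, -29, -33
-4, -4
Constant second difference = -4.
Extend backward: -25 + 4 = -21;  -69 + 21 = -48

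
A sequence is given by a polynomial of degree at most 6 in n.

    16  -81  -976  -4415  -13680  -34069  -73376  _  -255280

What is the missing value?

-142371

Using the first 7 terms:
Δ: -97, -895, -3439, -9265, -20389, -39307
Δ²: -798, -2544, -5826, -11124, -18918
Δ³: -1746, -3282, -5298, -7794
Δ⁴: -1536, -2016, -2496
Δ⁵: -480, -480
Constant fifth difference = -480.
Extend forward: -2496 − 480 = -2976;  -7794 − 2976 = -10770;  -18918 − 10770 = -29688;  -39307 − 29688 = -68995;  -73376 − 68995 = -142371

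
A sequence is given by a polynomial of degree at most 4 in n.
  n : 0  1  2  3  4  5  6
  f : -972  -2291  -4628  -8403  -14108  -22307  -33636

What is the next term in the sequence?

First differences: -1319, -2337, -3775, -5705, -8199, -11329
Second differences: -1018, -1438, -1930, -2494, -3130
Third differences: -420, -492, -564, -636
Fourth differences: -72, -72, -72
The fourth differences are constant (-72).
-636 − 72 = -708;  -3130 − 708 = -3838;  -11329 − 3838 = -15167;  -33636 − 15167 = -48803

-48803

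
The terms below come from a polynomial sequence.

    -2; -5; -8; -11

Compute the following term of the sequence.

First differences: -3  -3  -3
First differences constant at -3.
-11 − 3 = -14

-14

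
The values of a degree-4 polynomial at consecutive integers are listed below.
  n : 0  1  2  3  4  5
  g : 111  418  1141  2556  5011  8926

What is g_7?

First differences: 307, 723, 1415, 2455, 3915
Second differences: 416, 692, 1040, 1460
Third differences: 276, 348, 420
Fourth differences: 72, 72
The fourth differences are constant (72).
420 + 72 = 492;  1460 + 492 = 1952;  3915 + 1952 = 5867;  8926 + 5867 = 14793
492 + 72 = 564;  1952 + 564 = 2516;  5867 + 2516 = 8383;  14793 + 8383 = 23176

23176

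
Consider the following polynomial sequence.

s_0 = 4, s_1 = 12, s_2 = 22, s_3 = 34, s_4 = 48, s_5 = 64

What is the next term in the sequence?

82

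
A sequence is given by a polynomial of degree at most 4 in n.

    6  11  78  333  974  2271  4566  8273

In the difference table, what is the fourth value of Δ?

641

Δ: 5, 67, 255, 641, 1297, 2295, 3707
Δ²: 62, 188, 386, 656, 998, 1412
Δ³: 126, 198, 270, 342, 414
Δ⁴: 72, 72, 72, 72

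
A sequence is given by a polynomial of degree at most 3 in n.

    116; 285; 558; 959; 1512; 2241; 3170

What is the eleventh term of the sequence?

First differences: 169, 273, 401, 553, 729, 929
Second differences: 104, 128, 152, 176, 200
Third differences: 24, 24, 24, 24
Constant third difference = 24, so extend:
200 + 24 = 224;  929 + 224 = 1153;  3170 + 1153 = 4323
224 + 24 = 248;  1153 + 248 = 1401;  4323 + 1401 = 5724
248 + 24 = 272;  1401 + 272 = 1673;  5724 + 1673 = 7397
272 + 24 = 296;  1673 + 296 = 1969;  7397 + 1969 = 9366

9366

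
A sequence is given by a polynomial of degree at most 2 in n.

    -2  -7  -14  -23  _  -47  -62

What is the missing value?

-34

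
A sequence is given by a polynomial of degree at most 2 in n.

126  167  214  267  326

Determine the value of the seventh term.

41 , 47 , 53 , 59
6 , 6 , 6
The second differences are constant (6).
59 + 6 = 65;  326 + 65 = 391
65 + 6 = 71;  391 + 71 = 462

462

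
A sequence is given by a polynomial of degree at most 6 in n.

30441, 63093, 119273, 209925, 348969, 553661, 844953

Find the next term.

First differences: 32652  56180  90652  139044  204692  291292
Second differences: 23528  34472  48392  65648  86600
Third differences: 10944  13920  17256  20952
Fourth differences: 2976  3336  3696
Fifth differences: 360  360
Fifth differences constant at 360.
3696 + 360 = 4056;  20952 + 4056 = 25008;  86600 + 25008 = 111608;  291292 + 111608 = 402900;  844953 + 402900 = 1247853

1247853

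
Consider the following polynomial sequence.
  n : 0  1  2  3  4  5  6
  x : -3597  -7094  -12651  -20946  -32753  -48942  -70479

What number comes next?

-98426

D1: -3497, -5557, -8295, -11807, -16189, -21537
D2: -2060, -2738, -3512, -4382, -5348
D3: -678, -774, -870, -966
D4: -96, -96, -96
The fourth differences are constant (-96).
-966 − 96 = -1062;  -5348 − 1062 = -6410;  -21537 − 6410 = -27947;  -70479 − 27947 = -98426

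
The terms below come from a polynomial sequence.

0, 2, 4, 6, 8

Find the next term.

10

D1: 2 , 2 , 2 , 2
The first differences are constant (2).
8 + 2 = 10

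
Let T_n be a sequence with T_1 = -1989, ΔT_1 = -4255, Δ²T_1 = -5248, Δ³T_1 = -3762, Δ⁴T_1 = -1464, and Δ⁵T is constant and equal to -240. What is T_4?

-34260

Build the table forward from the leading diagonal:
Δ⁵: -240  -240  -240  -240
Δ⁴: -1464  -1704  -1944  -2184
Δ³: -3762  -5226  -6930  -8874
Δ²: -5248  -9010  -14236  -21166
Δ: -4255  -9503  -18513  -32749
T: -1989  -6244  -15747  -34260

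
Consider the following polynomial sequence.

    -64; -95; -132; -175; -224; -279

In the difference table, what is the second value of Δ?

Δ: -31, -37, -43, -49, -55
Δ²: -6, -6, -6, -6

-37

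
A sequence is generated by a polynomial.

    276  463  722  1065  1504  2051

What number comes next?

2718

D1: 187, 259, 343, 439, 547
D2: 72, 84, 96, 108
D3: 12, 12, 12
Constant third difference = 12, so extend:
108 + 12 = 120;  547 + 120 = 667;  2051 + 667 = 2718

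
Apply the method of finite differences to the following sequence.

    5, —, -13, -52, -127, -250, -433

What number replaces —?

Using the last 5 terms:
-39, -75, -123, -183
-36, -48, -60
-12, -12
Constant third difference = -12.
Extend backward: -36 + 12 = -24;  -39 + 24 = -15;  -13 + 15 = 2

2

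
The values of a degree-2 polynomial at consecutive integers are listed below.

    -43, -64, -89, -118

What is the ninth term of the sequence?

-21  -25  -29
-4  -4
The second differences are constant (-4).
-29 − 4 = -33;  -118 − 33 = -151
-33 − 4 = -37;  -151 − 37 = -188
-37 − 4 = -41;  -188 − 41 = -229
-41 − 4 = -45;  -229 − 45 = -274
-45 − 4 = -49;  -274 − 49 = -323

-323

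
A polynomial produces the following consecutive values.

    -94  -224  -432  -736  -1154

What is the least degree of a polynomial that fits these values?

3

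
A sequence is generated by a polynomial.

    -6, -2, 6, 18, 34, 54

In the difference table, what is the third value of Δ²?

First differences: 4, 8, 12, 16, 20
Second differences: 4, 4, 4, 4

4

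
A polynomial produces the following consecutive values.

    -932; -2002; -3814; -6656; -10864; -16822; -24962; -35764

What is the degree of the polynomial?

D1: -1070, -1812, -2842, -4208, -5958, -8140, -10802
D2: -742, -1030, -1366, -1750, -2182, -2662
D3: -288, -336, -384, -432, -480
D4: -48, -48, -48, -48
The fourth differences are constant, so the polynomial has degree 4.

4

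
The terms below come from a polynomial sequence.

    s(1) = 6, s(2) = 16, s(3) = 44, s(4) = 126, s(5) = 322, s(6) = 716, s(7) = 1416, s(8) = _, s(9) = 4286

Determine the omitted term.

2554

Using the first 7 terms:
First differences: 10  28  82  196  394  700
Second differences: 18  54  114  198  306
Third differences: 36  60  84  108
Fourth differences: 24  24  24
Constant fourth difference = 24.
Extend forward: 108 + 24 = 132;  306 + 132 = 438;  700 + 438 = 1138;  1416 + 1138 = 2554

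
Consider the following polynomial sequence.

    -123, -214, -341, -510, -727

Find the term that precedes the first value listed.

Δ: -91, -127, -169, -217
Δ²: -36, -42, -48
Δ³: -6, -6
The third differences are constant at -6.
Work back: -36 + 6 = -30;  -91 + 30 = -61;  -123 + 61 = -62

-62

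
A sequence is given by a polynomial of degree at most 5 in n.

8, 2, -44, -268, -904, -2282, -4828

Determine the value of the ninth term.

D1: -6 , -46 , -224 , -636 , -1378 , -2546
D2: -40 , -178 , -412 , -742 , -1168
D3: -138 , -234 , -330 , -426
D4: -96 , -96 , -96
Fourth differences constant at -96.
-426 − 96 = -522;  -1168 − 522 = -1690;  -2546 − 1690 = -4236;  -4828 − 4236 = -9064
-522 − 96 = -618;  -1690 − 618 = -2308;  -4236 − 2308 = -6544;  -9064 − 6544 = -15608

-15608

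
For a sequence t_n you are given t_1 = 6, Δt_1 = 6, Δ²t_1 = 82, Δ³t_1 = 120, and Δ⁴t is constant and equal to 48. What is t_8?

7650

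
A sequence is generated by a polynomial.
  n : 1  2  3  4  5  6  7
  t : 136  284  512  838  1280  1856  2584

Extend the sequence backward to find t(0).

Δ: 148  228  326  442  576  728
Δ²: 80  98  116  134  152
Δ³: 18  18  18  18
The third differences are constant at 18.
Work back: 80 − 18 = 62;  148 − 62 = 86;  136 − 86 = 50

50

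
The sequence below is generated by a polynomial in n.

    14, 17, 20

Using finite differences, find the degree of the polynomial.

1

3, 3
The first differences are constant, so the polynomial has degree 1.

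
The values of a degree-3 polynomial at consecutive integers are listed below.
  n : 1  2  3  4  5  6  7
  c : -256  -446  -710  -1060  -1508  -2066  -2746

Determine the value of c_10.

-190, -264, -350, -448, -558, -680
-74, -86, -98, -110, -122
-12, -12, -12, -12
Constant third difference = -12, so extend:
-122 − 12 = -134;  -680 − 134 = -814;  -2746 − 814 = -3560
-134 − 12 = -146;  -814 − 146 = -960;  -3560 − 960 = -4520
-146 − 12 = -158;  -960 − 158 = -1118;  -4520 − 1118 = -5638

-5638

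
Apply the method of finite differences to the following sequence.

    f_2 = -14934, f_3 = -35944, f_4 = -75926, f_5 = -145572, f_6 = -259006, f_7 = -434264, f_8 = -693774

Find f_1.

-21010  -39982  -69646  -113434  -175258  -259510
-18972  -29664  -43788  -61824  -84252
-10692  -14124  -18036  -22428
-3432  -3912  -4392
-480  -480
The fifth differences are constant at -480.
Work back: -3432 + 480 = -2952;  -10692 + 2952 = -7740;  -18972 + 7740 = -11232;  -21010 + 11232 = -9778;  -14934 + 9778 = -5156

-5156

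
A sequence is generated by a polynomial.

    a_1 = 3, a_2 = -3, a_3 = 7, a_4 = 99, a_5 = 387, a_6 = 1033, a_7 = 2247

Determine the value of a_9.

7459

First differences: -6, 10, 92, 288, 646, 1214
Second differences: 16, 82, 196, 358, 568
Third differences: 66, 114, 162, 210
Fourth differences: 48, 48, 48
Constant fourth difference = 48, so extend:
210 + 48 = 258;  568 + 258 = 826;  1214 + 826 = 2040;  2247 + 2040 = 4287
258 + 48 = 306;  826 + 306 = 1132;  2040 + 1132 = 3172;  4287 + 3172 = 7459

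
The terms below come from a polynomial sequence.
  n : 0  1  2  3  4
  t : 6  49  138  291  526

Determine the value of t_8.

First differences: 43, 89, 153, 235
Second differences: 46, 64, 82
Third differences: 18, 18
Constant third difference = 18, so extend:
82 + 18 = 100;  235 + 100 = 335;  526 + 335 = 861
100 + 18 = 118;  335 + 118 = 453;  861 + 453 = 1314
118 + 18 = 136;  453 + 136 = 589;  1314 + 589 = 1903
136 + 18 = 154;  589 + 154 = 743;  1903 + 743 = 2646

2646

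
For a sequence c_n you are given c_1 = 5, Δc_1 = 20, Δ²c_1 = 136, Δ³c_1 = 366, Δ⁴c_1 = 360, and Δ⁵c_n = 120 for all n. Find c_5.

2725

Build the table forward from the leading diagonal:
Δ⁵: 120  120  120  120  120
Δ⁴: 360  480  600  720  840
Δ³: 366  726  1206  1806  2526
Δ²: 136  502  1228  2434  4240
Δ: 20  156  658  1886  4320
c: 5  25  181  839  2725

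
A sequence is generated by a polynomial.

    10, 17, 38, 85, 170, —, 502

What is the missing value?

305

Using the first 5 terms:
D1: 7, 21, 47, 85
D2: 14, 26, 38
D3: 12, 12
Constant third difference = 12.
Extend forward: 38 + 12 = 50;  85 + 50 = 135;  170 + 135 = 305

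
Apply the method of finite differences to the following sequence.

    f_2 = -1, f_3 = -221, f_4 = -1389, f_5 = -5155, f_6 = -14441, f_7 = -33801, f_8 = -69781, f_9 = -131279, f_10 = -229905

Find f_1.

9

D1: -220, -1168, -3766, -9286, -19360, -35980, -61498, -98626
D2: -948, -2598, -5520, -10074, -16620, -25518, -37128
D3: -1650, -2922, -4554, -6546, -8898, -11610
D4: -1272, -1632, -1992, -2352, -2712
D5: -360, -360, -360, -360
The fifth differences are constant at -360.
Work back: -1272 + 360 = -912;  -1650 + 912 = -738;  -948 + 738 = -210;  -220 + 210 = -10;  -1 + 10 = 9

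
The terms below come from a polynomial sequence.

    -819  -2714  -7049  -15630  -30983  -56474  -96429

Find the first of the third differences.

First differences: -1895, -4335, -8581, -15353, -25491, -39955
Second differences: -2440, -4246, -6772, -10138, -14464
Third differences: -1806, -2526, -3366, -4326
Fourth differences: -720, -840, -960
Fifth differences: -120, -120

-1806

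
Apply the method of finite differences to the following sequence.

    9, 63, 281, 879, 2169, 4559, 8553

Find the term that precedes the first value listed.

D1: 54, 218, 598, 1290, 2390, 3994
D2: 164, 380, 692, 1100, 1604
D3: 216, 312, 408, 504
D4: 96, 96, 96
The fourth differences are constant at 96.
Work back: 216 − 96 = 120;  164 − 120 = 44;  54 − 44 = 10;  9 − 10 = -1

-1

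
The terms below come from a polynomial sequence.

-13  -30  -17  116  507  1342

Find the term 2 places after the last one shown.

First differences: -17 , 13 , 133 , 391 , 835
Second differences: 30 , 120 , 258 , 444
Third differences: 90 , 138 , 186
Fourth differences: 48 , 48
Fourth differences constant at 48.
186 + 48 = 234;  444 + 234 = 678;  835 + 678 = 1513;  1342 + 1513 = 2855
234 + 48 = 282;  678 + 282 = 960;  1513 + 960 = 2473;  2855 + 2473 = 5328

5328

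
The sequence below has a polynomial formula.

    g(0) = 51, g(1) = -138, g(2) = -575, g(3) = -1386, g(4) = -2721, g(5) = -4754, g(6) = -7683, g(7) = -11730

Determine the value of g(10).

-33159

D1: -189, -437, -811, -1335, -2033, -2929, -4047
D2: -248, -374, -524, -698, -896, -1118
D3: -126, -150, -174, -198, -222
D4: -24, -24, -24, -24
Fourth differences constant at -24.
-222 − 24 = -246;  -1118 − 246 = -1364;  -4047 − 1364 = -5411;  -11730 − 5411 = -17141
-246 − 24 = -270;  -1364 − 270 = -1634;  -5411 − 1634 = -7045;  -17141 − 7045 = -24186
-270 − 24 = -294;  -1634 − 294 = -1928;  -7045 − 1928 = -8973;  -24186 − 8973 = -33159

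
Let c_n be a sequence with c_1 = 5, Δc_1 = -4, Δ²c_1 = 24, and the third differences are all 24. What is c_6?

Build the table forward from the leading diagonal:
Third differences: 24, 24, 24, 24, 24, 24
Second differences: 24, 48, 72, 96, 120, 144
First differences: -4, 20, 68, 140, 236, 356
c: 5, 1, 21, 89, 229, 465

465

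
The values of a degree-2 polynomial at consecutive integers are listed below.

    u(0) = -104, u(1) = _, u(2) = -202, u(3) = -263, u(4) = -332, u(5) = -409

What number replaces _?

Using the last 4 terms:
D1: -61, -69, -77
D2: -8, -8
Constant second difference = -8.
Extend backward: -61 + 8 = -53;  -202 + 53 = -149

-149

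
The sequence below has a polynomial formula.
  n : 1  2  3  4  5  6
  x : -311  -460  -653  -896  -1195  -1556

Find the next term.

Δ: -149, -193, -243, -299, -361
Δ²: -44, -50, -56, -62
Δ³: -6, -6, -6
The third differences are constant (-6).
-62 − 6 = -68;  -361 − 68 = -429;  -1556 − 429 = -1985

-1985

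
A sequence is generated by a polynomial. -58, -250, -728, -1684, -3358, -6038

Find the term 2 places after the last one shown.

-15808

D1: -192, -478, -956, -1674, -2680
D2: -286, -478, -718, -1006
D3: -192, -240, -288
D4: -48, -48
Fourth differences constant at -48.
-288 − 48 = -336;  -1006 − 336 = -1342;  -2680 − 1342 = -4022;  -6038 − 4022 = -10060
-336 − 48 = -384;  -1342 − 384 = -1726;  -4022 − 1726 = -5748;  -10060 − 5748 = -15808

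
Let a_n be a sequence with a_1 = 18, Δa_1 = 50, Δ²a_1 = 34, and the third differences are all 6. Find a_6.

Build the table forward from the leading diagonal:
Third differences: 6, 6, 6, 6, 6, 6
Second differences: 34, 40, 46, 52, 58, 64
First differences: 50, 84, 124, 170, 222, 280
a: 18, 68, 152, 276, 446, 668

668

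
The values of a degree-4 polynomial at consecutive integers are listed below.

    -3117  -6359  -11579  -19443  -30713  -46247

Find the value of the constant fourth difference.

-96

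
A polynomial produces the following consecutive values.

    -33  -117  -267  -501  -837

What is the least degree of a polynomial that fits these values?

Δ: -84, -150, -234, -336
Δ²: -66, -84, -102
Δ³: -18, -18
The third differences are constant, so the polynomial has degree 3.

3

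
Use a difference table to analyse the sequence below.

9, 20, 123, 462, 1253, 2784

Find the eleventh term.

36659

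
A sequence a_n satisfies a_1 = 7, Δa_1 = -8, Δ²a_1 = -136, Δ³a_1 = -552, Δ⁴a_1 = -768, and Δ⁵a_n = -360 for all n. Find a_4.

Build the table forward from the leading diagonal:
Fifth differences: -360  -360  -360  -360
Fourth differences: -768  -1128  -1488  -1848
Third differences: -552  -1320  -2448  -3936
Second differences: -136  -688  -2008  -4456
First differences: -8  -144  -832  -2840
a: 7  -1  -145  -977

-977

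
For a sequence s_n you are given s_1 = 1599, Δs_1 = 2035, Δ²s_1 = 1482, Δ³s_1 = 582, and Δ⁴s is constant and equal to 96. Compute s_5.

21055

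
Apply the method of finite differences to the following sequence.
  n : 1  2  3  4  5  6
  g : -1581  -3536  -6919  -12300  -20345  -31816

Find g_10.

-130560

D1: -1955 , -3383 , -5381 , -8045 , -11471
D2: -1428 , -1998 , -2664 , -3426
D3: -570 , -666 , -762
D4: -96 , -96
Constant fourth difference = -96, so extend:
-762 − 96 = -858;  -3426 − 858 = -4284;  -11471 − 4284 = -15755;  -31816 − 15755 = -47571
-858 − 96 = -954;  -4284 − 954 = -5238;  -15755 − 5238 = -20993;  -47571 − 20993 = -68564
-954 − 96 = -1050;  -5238 − 1050 = -6288;  -20993 − 6288 = -27281;  -68564 − 27281 = -95845
-1050 − 96 = -1146;  -6288 − 1146 = -7434;  -27281 − 7434 = -34715;  -95845 − 34715 = -130560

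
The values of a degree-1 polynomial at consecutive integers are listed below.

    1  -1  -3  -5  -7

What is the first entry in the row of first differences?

-2

First differences: -2, -2, -2, -2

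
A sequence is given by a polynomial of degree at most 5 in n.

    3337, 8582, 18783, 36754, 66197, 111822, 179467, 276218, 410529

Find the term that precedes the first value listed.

Δ: 5245  10201  17971  29443  45625  67645  96751  134311
Δ²: 4956  7770  11472  16182  22020  29106  37560
Δ³: 2814  3702  4710  5838  7086  8454
Δ⁴: 888  1008  1128  1248  1368
Δ⁵: 120  120  120  120
The fifth differences are constant at 120.
Work back: 888 − 120 = 768;  2814 − 768 = 2046;  4956 − 2046 = 2910;  5245 − 2910 = 2335;  3337 − 2335 = 1002

1002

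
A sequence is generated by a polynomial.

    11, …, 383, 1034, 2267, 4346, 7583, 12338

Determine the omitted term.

98

Using the last 6 terms:
Δ: 651  1233  2079  3237  4755
Δ²: 582  846  1158  1518
Δ³: 264  312  360
Δ⁴: 48  48
Constant fourth difference = 48.
Extend backward: 264 − 48 = 216;  582 − 216 = 366;  651 − 366 = 285;  383 − 285 = 98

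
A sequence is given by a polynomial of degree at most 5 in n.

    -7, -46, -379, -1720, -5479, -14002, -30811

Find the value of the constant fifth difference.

-240

Δ: -39, -333, -1341, -3759, -8523, -16809
Δ²: -294, -1008, -2418, -4764, -8286
Δ³: -714, -1410, -2346, -3522
Δ⁴: -696, -936, -1176
Δ⁵: -240, -240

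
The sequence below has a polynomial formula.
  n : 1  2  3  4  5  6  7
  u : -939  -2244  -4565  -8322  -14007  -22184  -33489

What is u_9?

-68387

-1305, -2321, -3757, -5685, -8177, -11305
-1016, -1436, -1928, -2492, -3128
-420, -492, -564, -636
-72, -72, -72
Constant fourth difference = -72, so extend:
-636 − 72 = -708;  -3128 − 708 = -3836;  -11305 − 3836 = -15141;  -33489 − 15141 = -48630
-708 − 72 = -780;  -3836 − 780 = -4616;  -15141 − 4616 = -19757;  -48630 − 19757 = -68387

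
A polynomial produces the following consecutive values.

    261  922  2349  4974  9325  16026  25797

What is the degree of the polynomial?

4

Δ: 661, 1427, 2625, 4351, 6701, 9771
Δ²: 766, 1198, 1726, 2350, 3070
Δ³: 432, 528, 624, 720
Δ⁴: 96, 96, 96
The fourth differences are constant, so the polynomial has degree 4.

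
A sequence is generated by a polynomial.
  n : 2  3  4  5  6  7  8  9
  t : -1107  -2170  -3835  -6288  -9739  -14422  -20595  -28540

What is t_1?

Δ: -1063  -1665  -2453  -3451  -4683  -6173  -7945
Δ²: -602  -788  -998  -1232  -1490  -1772
Δ³: -186  -210  -234  -258  -282
Δ⁴: -24  -24  -24  -24
The fourth differences are constant at -24.
Work back: -186 + 24 = -162;  -602 + 162 = -440;  -1063 + 440 = -623;  -1107 + 623 = -484

-484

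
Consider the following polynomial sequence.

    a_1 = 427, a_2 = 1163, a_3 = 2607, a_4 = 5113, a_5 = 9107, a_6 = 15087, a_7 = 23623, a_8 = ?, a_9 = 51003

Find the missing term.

Using the first 7 terms:
736  1444  2506  3994  5980  8536
708  1062  1488  1986  2556
354  426  498  570
72  72  72
Constant fourth difference = 72.
Extend forward: 570 + 72 = 642;  2556 + 642 = 3198;  8536 + 3198 = 11734;  23623 + 11734 = 35357

35357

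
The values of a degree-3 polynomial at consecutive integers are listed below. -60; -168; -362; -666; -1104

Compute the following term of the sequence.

-1700

-108  -194  -304  -438
-86  -110  -134
-24  -24
Constant third difference = -24, so extend:
-134 − 24 = -158;  -438 − 158 = -596;  -1104 − 596 = -1700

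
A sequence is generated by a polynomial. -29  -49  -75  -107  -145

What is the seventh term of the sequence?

Δ: -20, -26, -32, -38
Δ²: -6, -6, -6
Second differences constant at -6.
-38 − 6 = -44;  -145 − 44 = -189
-44 − 6 = -50;  -189 − 50 = -239

-239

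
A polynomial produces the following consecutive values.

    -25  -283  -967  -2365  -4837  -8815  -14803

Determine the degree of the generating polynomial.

4

Δ: -258, -684, -1398, -2472, -3978, -5988
Δ²: -426, -714, -1074, -1506, -2010
Δ³: -288, -360, -432, -504
Δ⁴: -72, -72, -72
The fourth differences are constant, so the polynomial has degree 4.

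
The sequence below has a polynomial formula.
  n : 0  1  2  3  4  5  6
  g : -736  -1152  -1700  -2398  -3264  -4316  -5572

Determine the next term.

-7050

First differences: -416 , -548 , -698 , -866 , -1052 , -1256
Second differences: -132 , -150 , -168 , -186 , -204
Third differences: -18 , -18 , -18 , -18
The third differences are constant (-18).
-204 − 18 = -222;  -1256 − 222 = -1478;  -5572 − 1478 = -7050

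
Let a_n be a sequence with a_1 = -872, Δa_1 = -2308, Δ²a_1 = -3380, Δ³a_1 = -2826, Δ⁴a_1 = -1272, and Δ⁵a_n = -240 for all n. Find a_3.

-8868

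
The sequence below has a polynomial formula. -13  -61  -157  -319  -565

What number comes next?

-48  -96  -162  -246
-48  -66  -84
-18  -18
Constant third difference = -18, so extend:
-84 − 18 = -102;  -246 − 102 = -348;  -565 − 348 = -913

-913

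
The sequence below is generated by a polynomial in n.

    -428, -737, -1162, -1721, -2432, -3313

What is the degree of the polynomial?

3

-309, -425, -559, -711, -881
-116, -134, -152, -170
-18, -18, -18
The third differences are constant, so the polynomial has degree 3.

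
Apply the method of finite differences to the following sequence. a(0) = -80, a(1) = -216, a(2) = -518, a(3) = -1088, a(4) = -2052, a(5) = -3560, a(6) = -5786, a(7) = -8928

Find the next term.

-13208

Δ: -136, -302, -570, -964, -1508, -2226, -3142
Δ²: -166, -268, -394, -544, -718, -916
Δ³: -102, -126, -150, -174, -198
Δ⁴: -24, -24, -24, -24
Constant fourth difference = -24, so extend:
-198 − 24 = -222;  -916 − 222 = -1138;  -3142 − 1138 = -4280;  -8928 − 4280 = -13208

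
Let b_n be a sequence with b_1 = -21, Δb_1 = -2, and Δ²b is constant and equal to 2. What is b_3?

Build the table forward from the leading diagonal:
Δ²: 2, 2, 2
Δ: -2, 0, 2
b: -21, -23, -23

-23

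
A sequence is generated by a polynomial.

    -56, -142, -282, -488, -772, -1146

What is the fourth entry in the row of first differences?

First differences: -86, -140, -206, -284, -374
Second differences: -54, -66, -78, -90
Third differences: -12, -12, -12

-284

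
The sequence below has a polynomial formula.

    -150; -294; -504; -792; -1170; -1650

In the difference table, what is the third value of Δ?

Δ: -144, -210, -288, -378, -480
Δ²: -66, -78, -90, -102
Δ³: -12, -12, -12

-288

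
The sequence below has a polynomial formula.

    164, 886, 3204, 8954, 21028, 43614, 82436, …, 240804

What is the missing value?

144994

Using the first 7 terms:
Δ: 722, 2318, 5750, 12074, 22586, 38822
Δ²: 1596, 3432, 6324, 10512, 16236
Δ³: 1836, 2892, 4188, 5724
Δ⁴: 1056, 1296, 1536
Δ⁵: 240, 240
Constant fifth difference = 240.
Extend forward: 1536 + 240 = 1776;  5724 + 1776 = 7500;  16236 + 7500 = 23736;  38822 + 23736 = 62558;  82436 + 62558 = 144994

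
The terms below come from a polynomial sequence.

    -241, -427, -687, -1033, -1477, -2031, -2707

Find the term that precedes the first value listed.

-117

D1: -186  -260  -346  -444  -554  -676
D2: -74  -86  -98  -110  -122
D3: -12  -12  -12  -12
The third differences are constant at -12.
Work back: -74 + 12 = -62;  -186 + 62 = -124;  -241 + 124 = -117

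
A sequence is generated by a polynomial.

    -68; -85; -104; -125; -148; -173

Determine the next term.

-200

D1: -17, -19, -21, -23, -25
D2: -2, -2, -2, -2
Constant second difference = -2, so extend:
-25 − 2 = -27;  -173 − 27 = -200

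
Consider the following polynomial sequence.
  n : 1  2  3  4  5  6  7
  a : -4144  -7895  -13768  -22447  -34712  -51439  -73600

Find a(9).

-138592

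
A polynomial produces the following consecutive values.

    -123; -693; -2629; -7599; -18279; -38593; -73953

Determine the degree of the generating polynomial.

-570, -1936, -4970, -10680, -20314, -35360
-1366, -3034, -5710, -9634, -15046
-1668, -2676, -3924, -5412
-1008, -1248, -1488
-240, -240
The fifth differences are constant, so the polynomial has degree 5.

5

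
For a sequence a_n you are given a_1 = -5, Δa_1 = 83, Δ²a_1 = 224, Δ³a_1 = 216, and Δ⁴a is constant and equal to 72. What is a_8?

15360

Build the table forward from the leading diagonal:
Δ⁴: 72, 72, 72, 72, 72, 72, 72, 72
Δ³: 216, 288, 360, 432, 504, 576, 648, 720
Δ²: 224, 440, 728, 1088, 1520, 2024, 2600, 3248
Δ: 83, 307, 747, 1475, 2563, 4083, 6107, 8707
a: -5, 78, 385, 1132, 2607, 5170, 9253, 15360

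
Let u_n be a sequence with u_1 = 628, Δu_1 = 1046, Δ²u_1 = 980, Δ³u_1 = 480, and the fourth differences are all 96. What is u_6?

Build the table forward from the leading diagonal:
Δ⁴: 96, 96, 96, 96, 96, 96
Δ³: 480, 576, 672, 768, 864, 960
Δ²: 980, 1460, 2036, 2708, 3476, 4340
Δ: 1046, 2026, 3486, 5522, 8230, 11706
u: 628, 1674, 3700, 7186, 12708, 20938

20938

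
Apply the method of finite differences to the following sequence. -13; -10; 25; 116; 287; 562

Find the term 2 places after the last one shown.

1520

Δ: 3  35  91  171  275
Δ²: 32  56  80  104
Δ³: 24  24  24
Third differences constant at 24.
104 + 24 = 128;  275 + 128 = 403;  562 + 403 = 965
128 + 24 = 152;  403 + 152 = 555;  965 + 555 = 1520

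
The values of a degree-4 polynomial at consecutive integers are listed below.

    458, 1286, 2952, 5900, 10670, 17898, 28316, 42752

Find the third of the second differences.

1822

First differences: 828, 1666, 2948, 4770, 7228, 10418, 14436
Second differences: 838, 1282, 1822, 2458, 3190, 4018
Third differences: 444, 540, 636, 732, 828
Fourth differences: 96, 96, 96, 96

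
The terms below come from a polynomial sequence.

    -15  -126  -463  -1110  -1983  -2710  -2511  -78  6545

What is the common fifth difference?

120

First differences: -111, -337, -647, -873, -727, 199, 2433, 6623
Second differences: -226, -310, -226, 146, 926, 2234, 4190
Third differences: -84, 84, 372, 780, 1308, 1956
Fourth differences: 168, 288, 408, 528, 648
Fifth differences: 120, 120, 120, 120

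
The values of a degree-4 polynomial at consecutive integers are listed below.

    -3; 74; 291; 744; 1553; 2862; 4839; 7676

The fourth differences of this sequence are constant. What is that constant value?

First differences: 77, 217, 453, 809, 1309, 1977, 2837
Second differences: 140, 236, 356, 500, 668, 860
Third differences: 96, 120, 144, 168, 192
Fourth differences: 24, 24, 24, 24

24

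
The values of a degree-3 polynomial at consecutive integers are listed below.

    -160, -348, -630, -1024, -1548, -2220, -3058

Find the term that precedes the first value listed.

-48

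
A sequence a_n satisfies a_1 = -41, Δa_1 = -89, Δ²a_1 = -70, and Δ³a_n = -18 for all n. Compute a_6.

Build the table forward from the leading diagonal:
Δ³: -18, -18, -18, -18, -18, -18
Δ²: -70, -88, -106, -124, -142, -160
Δ: -89, -159, -247, -353, -477, -619
a: -41, -130, -289, -536, -889, -1366

-1366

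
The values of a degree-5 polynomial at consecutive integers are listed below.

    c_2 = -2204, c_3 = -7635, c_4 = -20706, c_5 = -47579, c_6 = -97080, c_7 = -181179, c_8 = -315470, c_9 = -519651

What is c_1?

-435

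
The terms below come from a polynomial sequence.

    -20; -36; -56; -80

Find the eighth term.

D1: -16, -20, -24
D2: -4, -4
The second differences are constant (-4).
-24 − 4 = -28;  -80 − 28 = -108
-28 − 4 = -32;  -108 − 32 = -140
-32 − 4 = -36;  -140 − 36 = -176
-36 − 4 = -40;  -176 − 40 = -216

-216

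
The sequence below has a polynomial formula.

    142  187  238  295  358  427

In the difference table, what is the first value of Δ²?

6

First differences: 45, 51, 57, 63, 69
Second differences: 6, 6, 6, 6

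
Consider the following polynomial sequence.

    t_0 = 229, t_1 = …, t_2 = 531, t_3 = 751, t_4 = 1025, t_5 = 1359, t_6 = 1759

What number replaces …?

359

Using the last 5 terms:
220, 274, 334, 400
54, 60, 66
6, 6
Constant third difference = 6.
Extend backward: 54 − 6 = 48;  220 − 48 = 172;  531 − 172 = 359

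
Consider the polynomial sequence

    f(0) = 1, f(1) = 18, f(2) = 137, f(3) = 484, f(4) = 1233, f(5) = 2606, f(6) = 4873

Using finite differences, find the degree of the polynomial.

Δ: 17, 119, 347, 749, 1373, 2267
Δ²: 102, 228, 402, 624, 894
Δ³: 126, 174, 222, 270
Δ⁴: 48, 48, 48
The fourth differences are constant, so the polynomial has degree 4.

4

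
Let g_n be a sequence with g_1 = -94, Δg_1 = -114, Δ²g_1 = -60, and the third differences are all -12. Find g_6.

-1384

Build the table forward from the leading diagonal:
D3: -12  -12  -12  -12  -12  -12
D2: -60  -72  -84  -96  -108  -120
D1: -114  -174  -246  -330  -426  -534
g: -94  -208  -382  -628  -958  -1384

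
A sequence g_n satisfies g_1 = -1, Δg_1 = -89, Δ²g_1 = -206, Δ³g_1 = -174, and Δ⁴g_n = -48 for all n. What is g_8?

-12720

Build the table forward from the leading diagonal:
Δ⁴: -48, -48, -48, -48, -48, -48, -48, -48
Δ³: -174, -222, -270, -318, -366, -414, -462, -510
Δ²: -206, -380, -602, -872, -1190, -1556, -1970, -2432
Δ: -89, -295, -675, -1277, -2149, -3339, -4895, -6865
g: -1, -90, -385, -1060, -2337, -4486, -7825, -12720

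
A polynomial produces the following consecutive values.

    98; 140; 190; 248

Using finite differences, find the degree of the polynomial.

2

First differences: 42, 50, 58
Second differences: 8, 8
The second differences are constant, so the polynomial has degree 2.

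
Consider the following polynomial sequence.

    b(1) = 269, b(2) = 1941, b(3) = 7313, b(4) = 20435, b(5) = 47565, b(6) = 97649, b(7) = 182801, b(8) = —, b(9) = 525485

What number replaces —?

318783

Using the first 7 terms:
1672, 5372, 13122, 27130, 50084, 85152
3700, 7750, 14008, 22954, 35068
4050, 6258, 8946, 12114
2208, 2688, 3168
480, 480
Constant fifth difference = 480.
Extend forward: 3168 + 480 = 3648;  12114 + 3648 = 15762;  35068 + 15762 = 50830;  85152 + 50830 = 135982;  182801 + 135982 = 318783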